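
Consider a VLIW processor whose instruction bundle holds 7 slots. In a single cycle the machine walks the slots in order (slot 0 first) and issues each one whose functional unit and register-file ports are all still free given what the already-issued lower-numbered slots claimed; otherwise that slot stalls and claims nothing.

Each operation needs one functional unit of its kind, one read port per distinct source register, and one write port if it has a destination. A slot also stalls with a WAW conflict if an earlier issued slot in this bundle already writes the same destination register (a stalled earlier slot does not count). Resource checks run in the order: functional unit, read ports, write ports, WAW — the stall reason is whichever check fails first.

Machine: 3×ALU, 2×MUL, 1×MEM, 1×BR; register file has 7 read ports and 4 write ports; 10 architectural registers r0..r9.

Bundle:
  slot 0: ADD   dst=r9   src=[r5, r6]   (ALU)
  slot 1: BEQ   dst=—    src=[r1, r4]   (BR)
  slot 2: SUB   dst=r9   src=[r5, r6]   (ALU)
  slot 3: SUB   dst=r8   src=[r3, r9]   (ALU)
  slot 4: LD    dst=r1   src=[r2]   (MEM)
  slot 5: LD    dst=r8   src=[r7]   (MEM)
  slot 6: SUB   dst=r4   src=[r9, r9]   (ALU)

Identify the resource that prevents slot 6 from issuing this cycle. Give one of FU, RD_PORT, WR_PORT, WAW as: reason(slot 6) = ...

(0) want 1×ALU +2rd +1wr — yes → AL2|MU2|ME1|BR1|rd5|wr3
(1) want 1×BR +2rd +0wr — yes → AL2|MU2|ME1|BR0|rd3|wr3
(2) want 1×ALU +2rd +1wr — WAW → AL2|MU2|ME1|BR0|rd3|wr3
(3) want 1×ALU +2rd +1wr — yes → AL1|MU2|ME1|BR0|rd1|wr2
(4) want 1×MEM +1rd +1wr — yes → AL1|MU2|ME0|BR0|rd0|wr1
(5) want 1×MEM +1rd +1wr — FU → AL1|MU2|ME0|BR0|rd0|wr1
(6) want 1×ALU +1rd +1wr — RD_PORT → AL1|MU2|ME0|BR0|rd0|wr1

reason(slot 6) = RD_PORT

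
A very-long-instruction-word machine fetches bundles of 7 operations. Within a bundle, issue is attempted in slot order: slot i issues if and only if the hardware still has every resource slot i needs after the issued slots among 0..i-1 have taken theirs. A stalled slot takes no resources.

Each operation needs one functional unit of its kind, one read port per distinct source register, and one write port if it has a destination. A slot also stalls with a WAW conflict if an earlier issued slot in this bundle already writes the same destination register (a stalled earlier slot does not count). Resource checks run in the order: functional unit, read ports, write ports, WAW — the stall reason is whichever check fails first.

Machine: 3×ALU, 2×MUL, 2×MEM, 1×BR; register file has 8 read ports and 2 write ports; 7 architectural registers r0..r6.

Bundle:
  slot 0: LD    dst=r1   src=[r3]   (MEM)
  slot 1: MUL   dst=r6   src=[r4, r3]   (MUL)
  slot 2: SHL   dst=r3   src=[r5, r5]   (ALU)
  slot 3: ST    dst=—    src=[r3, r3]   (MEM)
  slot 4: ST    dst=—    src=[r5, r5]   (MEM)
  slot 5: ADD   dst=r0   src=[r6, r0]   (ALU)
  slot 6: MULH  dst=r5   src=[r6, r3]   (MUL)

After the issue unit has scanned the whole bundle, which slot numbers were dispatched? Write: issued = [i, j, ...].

issued = [0, 1, 3]

(0) want 1×MEM +1rd +1wr — yes → AL3|MU2|ME1|BR1|rd7|wr1
(1) want 1×MUL +2rd +1wr — yes → AL3|MU1|ME1|BR1|rd5|wr0
(2) want 1×ALU +1rd +1wr — WR_PORT → AL3|MU1|ME1|BR1|rd5|wr0
(3) want 1×MEM +1rd +0wr — yes → AL3|MU1|ME0|BR1|rd4|wr0
(4) want 1×MEM +1rd +0wr — FU → AL3|MU1|ME0|BR1|rd4|wr0
(5) want 1×ALU +2rd +1wr — WR_PORT → AL3|MU1|ME0|BR1|rd4|wr0
(6) want 1×MUL +2rd +1wr — WR_PORT → AL3|MU1|ME0|BR1|rd4|wr0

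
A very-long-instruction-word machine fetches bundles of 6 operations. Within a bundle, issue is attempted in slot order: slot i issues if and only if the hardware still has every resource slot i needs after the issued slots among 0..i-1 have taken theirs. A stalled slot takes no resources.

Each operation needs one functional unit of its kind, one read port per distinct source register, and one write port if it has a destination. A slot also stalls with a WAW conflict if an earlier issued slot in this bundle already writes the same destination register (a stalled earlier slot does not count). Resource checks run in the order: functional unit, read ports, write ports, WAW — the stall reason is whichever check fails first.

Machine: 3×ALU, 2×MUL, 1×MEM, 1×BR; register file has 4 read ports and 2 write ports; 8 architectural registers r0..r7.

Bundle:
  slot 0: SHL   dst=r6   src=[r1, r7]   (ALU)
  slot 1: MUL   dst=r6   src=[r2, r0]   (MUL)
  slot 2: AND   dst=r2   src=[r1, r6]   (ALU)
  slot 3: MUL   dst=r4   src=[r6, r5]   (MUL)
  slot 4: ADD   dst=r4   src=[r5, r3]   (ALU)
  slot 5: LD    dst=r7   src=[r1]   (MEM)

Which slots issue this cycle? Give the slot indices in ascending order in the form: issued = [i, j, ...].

issued = [0, 2]

[0] ALU needs rd=2 wr=1: ok; after: ALU=2 MUL=2 MEM=1 BR=1, R=2, W=1
[1] MUL needs rd=2 wr=1: WAW; after: ALU=2 MUL=2 MEM=1 BR=1, R=2, W=1
[2] ALU needs rd=2 wr=1: ok; after: ALU=1 MUL=2 MEM=1 BR=1, R=0, W=0
[3] MUL needs rd=2 wr=1: RD_PORT; after: ALU=1 MUL=2 MEM=1 BR=1, R=0, W=0
[4] ALU needs rd=2 wr=1: RD_PORT; after: ALU=1 MUL=2 MEM=1 BR=1, R=0, W=0
[5] MEM needs rd=1 wr=1: RD_PORT; after: ALU=1 MUL=2 MEM=1 BR=1, R=0, W=0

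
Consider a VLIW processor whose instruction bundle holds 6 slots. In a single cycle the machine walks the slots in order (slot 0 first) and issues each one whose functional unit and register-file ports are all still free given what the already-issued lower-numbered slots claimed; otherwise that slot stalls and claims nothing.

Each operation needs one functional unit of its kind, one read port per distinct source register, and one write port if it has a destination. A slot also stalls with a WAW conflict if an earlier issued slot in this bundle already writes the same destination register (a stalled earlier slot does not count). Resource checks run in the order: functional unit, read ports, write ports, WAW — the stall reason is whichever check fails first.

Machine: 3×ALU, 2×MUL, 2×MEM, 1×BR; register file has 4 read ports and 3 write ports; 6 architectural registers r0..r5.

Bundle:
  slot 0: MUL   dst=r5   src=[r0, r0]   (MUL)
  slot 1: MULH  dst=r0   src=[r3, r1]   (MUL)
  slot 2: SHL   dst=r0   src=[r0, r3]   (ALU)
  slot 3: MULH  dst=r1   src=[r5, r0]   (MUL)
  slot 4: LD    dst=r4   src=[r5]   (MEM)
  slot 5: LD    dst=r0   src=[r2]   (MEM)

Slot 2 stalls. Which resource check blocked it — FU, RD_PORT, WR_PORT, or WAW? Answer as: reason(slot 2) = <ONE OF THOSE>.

#0 MUL src=r0,r0 dispatched  <A:3 Mu:1 Ld:2 B:1 rd:3 wr:2>
#1 MUL src=r3,r1 dispatched  <A:3 Mu:0 Ld:2 B:1 rd:1 wr:1>
#2 ALU src=r0,r3 held:RD_PORT  <A:3 Mu:0 Ld:2 B:1 rd:1 wr:1>
#3 MUL src=r5,r0 held:FU  <A:3 Mu:0 Ld:2 B:1 rd:1 wr:1>
#4 MEM src=r5 dispatched  <A:3 Mu:0 Ld:1 B:1 rd:0 wr:0>
#5 MEM src=r2 held:RD_PORT  <A:3 Mu:0 Ld:1 B:1 rd:0 wr:0>

reason(slot 2) = RD_PORT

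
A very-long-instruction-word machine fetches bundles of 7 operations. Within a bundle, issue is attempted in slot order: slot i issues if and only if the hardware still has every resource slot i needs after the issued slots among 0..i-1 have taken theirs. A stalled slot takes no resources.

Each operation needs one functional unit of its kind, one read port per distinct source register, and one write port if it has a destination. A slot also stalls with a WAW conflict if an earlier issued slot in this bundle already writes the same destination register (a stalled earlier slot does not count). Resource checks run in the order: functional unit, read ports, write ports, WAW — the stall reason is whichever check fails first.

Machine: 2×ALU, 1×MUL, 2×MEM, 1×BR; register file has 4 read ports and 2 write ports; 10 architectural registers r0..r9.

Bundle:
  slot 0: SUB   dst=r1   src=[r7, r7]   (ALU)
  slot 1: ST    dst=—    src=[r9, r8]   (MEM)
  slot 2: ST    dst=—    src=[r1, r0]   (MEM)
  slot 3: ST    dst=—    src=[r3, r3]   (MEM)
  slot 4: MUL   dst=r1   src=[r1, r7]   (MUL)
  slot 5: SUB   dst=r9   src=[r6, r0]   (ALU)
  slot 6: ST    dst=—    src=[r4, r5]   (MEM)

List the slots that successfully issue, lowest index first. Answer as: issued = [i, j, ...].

issued = [0, 1, 3]

slot 0 (ALU): ISSUE — free A1,Mu1,Ld2,B1 rp3 wp1
slot 1 (MEM): ISSUE — free A1,Mu1,Ld1,B1 rp1 wp1
slot 2 (MEM): stall RD_PORT — free A1,Mu1,Ld1,B1 rp1 wp1
slot 3 (MEM): ISSUE — free A1,Mu1,Ld0,B1 rp0 wp1
slot 4 (MUL): stall RD_PORT — free A1,Mu1,Ld0,B1 rp0 wp1
slot 5 (ALU): stall RD_PORT — free A1,Mu1,Ld0,B1 rp0 wp1
slot 6 (MEM): stall FU — free A1,Mu1,Ld0,B1 rp0 wp1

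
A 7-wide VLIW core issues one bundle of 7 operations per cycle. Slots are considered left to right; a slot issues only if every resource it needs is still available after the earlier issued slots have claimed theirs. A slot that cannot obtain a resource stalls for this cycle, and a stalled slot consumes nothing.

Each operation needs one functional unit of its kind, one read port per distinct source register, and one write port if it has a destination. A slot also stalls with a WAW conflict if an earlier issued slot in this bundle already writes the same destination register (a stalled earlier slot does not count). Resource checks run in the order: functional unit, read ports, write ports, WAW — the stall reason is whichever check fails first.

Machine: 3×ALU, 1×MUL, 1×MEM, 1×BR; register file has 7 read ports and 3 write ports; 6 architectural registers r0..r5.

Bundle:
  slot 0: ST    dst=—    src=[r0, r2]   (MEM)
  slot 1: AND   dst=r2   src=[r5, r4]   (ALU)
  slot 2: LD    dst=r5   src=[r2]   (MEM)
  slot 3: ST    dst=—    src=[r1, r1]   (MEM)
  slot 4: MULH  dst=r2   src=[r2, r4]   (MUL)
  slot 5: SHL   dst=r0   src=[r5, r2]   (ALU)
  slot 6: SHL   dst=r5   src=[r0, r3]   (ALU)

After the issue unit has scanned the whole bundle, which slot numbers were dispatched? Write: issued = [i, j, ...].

issued = [0, 1, 5]

slot 0 (MEM): ISSUE — free A3,Mu1,Ld0,B1 rp5 wp3
slot 1 (ALU): ISSUE — free A2,Mu1,Ld0,B1 rp3 wp2
slot 2 (MEM): stall FU — free A2,Mu1,Ld0,B1 rp3 wp2
slot 3 (MEM): stall FU — free A2,Mu1,Ld0,B1 rp3 wp2
slot 4 (MUL): stall WAW — free A2,Mu1,Ld0,B1 rp3 wp2
slot 5 (ALU): ISSUE — free A1,Mu1,Ld0,B1 rp1 wp1
slot 6 (ALU): stall RD_PORT — free A1,Mu1,Ld0,B1 rp1 wp1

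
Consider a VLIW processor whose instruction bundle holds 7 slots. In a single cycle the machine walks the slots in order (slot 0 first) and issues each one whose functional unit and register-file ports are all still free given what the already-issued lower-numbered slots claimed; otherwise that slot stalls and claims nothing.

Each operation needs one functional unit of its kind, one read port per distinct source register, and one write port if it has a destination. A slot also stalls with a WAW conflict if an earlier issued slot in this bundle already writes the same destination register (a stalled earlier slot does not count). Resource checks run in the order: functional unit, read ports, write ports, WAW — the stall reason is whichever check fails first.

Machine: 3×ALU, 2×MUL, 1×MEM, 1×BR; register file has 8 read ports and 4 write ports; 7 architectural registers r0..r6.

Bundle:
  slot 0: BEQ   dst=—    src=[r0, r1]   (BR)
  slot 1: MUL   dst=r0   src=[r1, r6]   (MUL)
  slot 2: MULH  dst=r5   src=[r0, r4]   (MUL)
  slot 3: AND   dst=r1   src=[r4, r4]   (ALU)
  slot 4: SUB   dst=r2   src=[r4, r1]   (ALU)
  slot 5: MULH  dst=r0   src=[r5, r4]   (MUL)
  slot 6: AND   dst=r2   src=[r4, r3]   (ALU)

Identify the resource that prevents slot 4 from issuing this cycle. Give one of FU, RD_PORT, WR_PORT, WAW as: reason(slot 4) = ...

  0. BR ⇒ go  {3A/2Mu/1Ld/0B | 6r 4w}
  1. MUL→r0 ⇒ go  {3A/1Mu/1Ld/0B | 4r 3w}
  2. MUL→r5 ⇒ go  {3A/0Mu/1Ld/0B | 2r 2w}
  3. ALU→r1 ⇒ go  {2A/0Mu/1Ld/0B | 1r 1w}
  4. ALU→r2 ⇒ no(RD_PORT)  {2A/0Mu/1Ld/0B | 1r 1w}
  5. MUL→r0 ⇒ no(FU)  {2A/0Mu/1Ld/0B | 1r 1w}
  6. ALU→r2 ⇒ no(RD_PORT)  {2A/0Mu/1Ld/0B | 1r 1w}

reason(slot 4) = RD_PORT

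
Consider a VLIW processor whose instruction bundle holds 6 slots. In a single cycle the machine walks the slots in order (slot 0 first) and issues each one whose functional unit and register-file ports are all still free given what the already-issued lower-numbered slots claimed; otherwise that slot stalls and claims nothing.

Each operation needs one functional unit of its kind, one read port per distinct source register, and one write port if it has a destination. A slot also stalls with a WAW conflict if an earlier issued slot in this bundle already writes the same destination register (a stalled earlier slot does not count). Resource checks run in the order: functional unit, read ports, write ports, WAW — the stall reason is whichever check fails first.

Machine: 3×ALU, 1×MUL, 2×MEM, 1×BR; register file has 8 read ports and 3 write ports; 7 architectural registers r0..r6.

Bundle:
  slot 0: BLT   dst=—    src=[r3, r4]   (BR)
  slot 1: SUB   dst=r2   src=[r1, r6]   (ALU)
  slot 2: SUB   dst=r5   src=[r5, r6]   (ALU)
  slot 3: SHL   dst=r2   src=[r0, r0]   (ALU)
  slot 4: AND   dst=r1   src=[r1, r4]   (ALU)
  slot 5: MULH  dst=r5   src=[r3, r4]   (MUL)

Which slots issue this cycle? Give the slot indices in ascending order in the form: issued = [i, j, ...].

  0. BR ⇒ go  {3A/1Mu/2Ld/0B | 6r 3w}
  1. ALU→r2 ⇒ go  {2A/1Mu/2Ld/0B | 4r 2w}
  2. ALU→r5 ⇒ go  {1A/1Mu/2Ld/0B | 2r 1w}
  3. ALU→r2 ⇒ no(WAW)  {1A/1Mu/2Ld/0B | 2r 1w}
  4. ALU→r1 ⇒ go  {0A/1Mu/2Ld/0B | 0r 0w}
  5. MUL→r5 ⇒ no(RD_PORT)  {0A/1Mu/2Ld/0B | 0r 0w}

issued = [0, 1, 2, 4]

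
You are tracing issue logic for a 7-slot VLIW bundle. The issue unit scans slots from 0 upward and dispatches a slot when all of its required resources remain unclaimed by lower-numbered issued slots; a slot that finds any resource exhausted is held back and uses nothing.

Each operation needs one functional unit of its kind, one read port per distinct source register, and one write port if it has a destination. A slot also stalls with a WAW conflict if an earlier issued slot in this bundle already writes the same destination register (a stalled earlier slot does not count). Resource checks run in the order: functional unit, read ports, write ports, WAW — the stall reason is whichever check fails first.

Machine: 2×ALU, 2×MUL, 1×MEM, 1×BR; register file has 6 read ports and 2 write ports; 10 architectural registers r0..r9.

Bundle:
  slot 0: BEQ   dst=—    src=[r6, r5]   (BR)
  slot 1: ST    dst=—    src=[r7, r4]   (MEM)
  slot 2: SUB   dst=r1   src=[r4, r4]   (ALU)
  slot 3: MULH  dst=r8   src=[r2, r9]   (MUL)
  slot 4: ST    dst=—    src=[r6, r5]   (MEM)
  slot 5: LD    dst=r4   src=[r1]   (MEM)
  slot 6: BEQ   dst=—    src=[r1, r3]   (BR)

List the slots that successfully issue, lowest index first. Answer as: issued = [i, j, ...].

issued = [0, 1, 2]

(0) want 1×BR +2rd +0wr — yes → AL2|MU2|ME1|BR0|rd4|wr2
(1) want 1×MEM +2rd +0wr — yes → AL2|MU2|ME0|BR0|rd2|wr2
(2) want 1×ALU +1rd +1wr — yes → AL1|MU2|ME0|BR0|rd1|wr1
(3) want 1×MUL +2rd +1wr — RD_PORT → AL1|MU2|ME0|BR0|rd1|wr1
(4) want 1×MEM +2rd +0wr — FU → AL1|MU2|ME0|BR0|rd1|wr1
(5) want 1×MEM +1rd +1wr — FU → AL1|MU2|ME0|BR0|rd1|wr1
(6) want 1×BR +2rd +0wr — FU → AL1|MU2|ME0|BR0|rd1|wr1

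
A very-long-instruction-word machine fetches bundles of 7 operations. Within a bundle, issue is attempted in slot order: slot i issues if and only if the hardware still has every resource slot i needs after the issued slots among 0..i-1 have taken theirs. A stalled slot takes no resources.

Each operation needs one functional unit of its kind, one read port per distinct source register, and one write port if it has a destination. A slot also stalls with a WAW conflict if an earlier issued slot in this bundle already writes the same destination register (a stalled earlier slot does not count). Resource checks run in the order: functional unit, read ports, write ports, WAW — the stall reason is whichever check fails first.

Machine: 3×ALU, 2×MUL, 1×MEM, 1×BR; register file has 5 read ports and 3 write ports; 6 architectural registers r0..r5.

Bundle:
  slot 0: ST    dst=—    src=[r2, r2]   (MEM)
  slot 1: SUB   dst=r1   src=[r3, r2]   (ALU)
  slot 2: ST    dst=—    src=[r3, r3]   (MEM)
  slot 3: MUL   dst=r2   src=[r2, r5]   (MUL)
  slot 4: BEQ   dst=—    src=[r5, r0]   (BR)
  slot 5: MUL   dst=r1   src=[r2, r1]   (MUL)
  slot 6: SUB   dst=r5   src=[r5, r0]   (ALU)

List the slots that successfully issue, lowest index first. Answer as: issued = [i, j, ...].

  0. MEM ⇒ go  {3A/2Mu/0Ld/1B | 4r 3w}
  1. ALU→r1 ⇒ go  {2A/2Mu/0Ld/1B | 2r 2w}
  2. MEM ⇒ no(FU)  {2A/2Mu/0Ld/1B | 2r 2w}
  3. MUL→r2 ⇒ go  {2A/1Mu/0Ld/1B | 0r 1w}
  4. BR ⇒ no(RD_PORT)  {2A/1Mu/0Ld/1B | 0r 1w}
  5. MUL→r1 ⇒ no(RD_PORT)  {2A/1Mu/0Ld/1B | 0r 1w}
  6. ALU→r5 ⇒ no(RD_PORT)  {2A/1Mu/0Ld/1B | 0r 1w}

issued = [0, 1, 3]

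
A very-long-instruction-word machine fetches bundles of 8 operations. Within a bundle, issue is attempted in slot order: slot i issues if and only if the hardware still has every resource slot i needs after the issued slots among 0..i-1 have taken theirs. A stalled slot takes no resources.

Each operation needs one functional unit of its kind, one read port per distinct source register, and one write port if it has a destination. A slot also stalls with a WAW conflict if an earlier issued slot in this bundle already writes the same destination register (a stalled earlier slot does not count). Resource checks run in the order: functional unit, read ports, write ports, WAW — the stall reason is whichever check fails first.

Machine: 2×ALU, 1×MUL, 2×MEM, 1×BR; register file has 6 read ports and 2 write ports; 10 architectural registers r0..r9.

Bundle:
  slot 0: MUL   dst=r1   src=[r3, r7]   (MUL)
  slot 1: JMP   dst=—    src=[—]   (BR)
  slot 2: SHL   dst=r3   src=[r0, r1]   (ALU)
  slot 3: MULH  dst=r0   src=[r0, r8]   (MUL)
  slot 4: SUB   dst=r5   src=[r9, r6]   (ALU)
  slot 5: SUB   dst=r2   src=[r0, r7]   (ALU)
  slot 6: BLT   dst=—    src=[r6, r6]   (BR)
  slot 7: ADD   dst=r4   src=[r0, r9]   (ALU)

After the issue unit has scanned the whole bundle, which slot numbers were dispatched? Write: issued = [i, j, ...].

issued = [0, 1, 2]

(0) want 1×MUL +2rd +1wr — yes → AL2|MU0|ME2|BR1|rd4|wr1
(1) want 1×BR +0rd +0wr — yes → AL2|MU0|ME2|BR0|rd4|wr1
(2) want 1×ALU +2rd +1wr — yes → AL1|MU0|ME2|BR0|rd2|wr0
(3) want 1×MUL +2rd +1wr — FU → AL1|MU0|ME2|BR0|rd2|wr0
(4) want 1×ALU +2rd +1wr — WR_PORT → AL1|MU0|ME2|BR0|rd2|wr0
(5) want 1×ALU +2rd +1wr — WR_PORT → AL1|MU0|ME2|BR0|rd2|wr0
(6) want 1×BR +1rd +0wr — FU → AL1|MU0|ME2|BR0|rd2|wr0
(7) want 1×ALU +2rd +1wr — WR_PORT → AL1|MU0|ME2|BR0|rd2|wr0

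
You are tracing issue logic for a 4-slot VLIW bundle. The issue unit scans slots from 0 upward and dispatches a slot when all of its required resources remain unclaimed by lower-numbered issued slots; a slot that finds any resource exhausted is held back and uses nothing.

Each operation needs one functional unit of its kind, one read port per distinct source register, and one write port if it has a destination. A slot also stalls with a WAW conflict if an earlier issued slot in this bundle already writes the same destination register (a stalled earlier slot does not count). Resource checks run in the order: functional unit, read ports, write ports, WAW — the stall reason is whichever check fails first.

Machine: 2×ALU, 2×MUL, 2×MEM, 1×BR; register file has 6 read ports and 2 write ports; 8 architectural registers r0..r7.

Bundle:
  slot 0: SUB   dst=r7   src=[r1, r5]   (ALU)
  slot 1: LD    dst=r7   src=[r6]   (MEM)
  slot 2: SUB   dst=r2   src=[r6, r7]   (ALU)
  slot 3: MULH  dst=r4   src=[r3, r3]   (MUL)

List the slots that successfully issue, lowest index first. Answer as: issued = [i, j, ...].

slot 0 (ALU): ISSUE — free A1,Mu2,Ld2,B1 rp4 wp1
slot 1 (MEM): stall WAW — free A1,Mu2,Ld2,B1 rp4 wp1
slot 2 (ALU): ISSUE — free A0,Mu2,Ld2,B1 rp2 wp0
slot 3 (MUL): stall WR_PORT — free A0,Mu2,Ld2,B1 rp2 wp0

issued = [0, 2]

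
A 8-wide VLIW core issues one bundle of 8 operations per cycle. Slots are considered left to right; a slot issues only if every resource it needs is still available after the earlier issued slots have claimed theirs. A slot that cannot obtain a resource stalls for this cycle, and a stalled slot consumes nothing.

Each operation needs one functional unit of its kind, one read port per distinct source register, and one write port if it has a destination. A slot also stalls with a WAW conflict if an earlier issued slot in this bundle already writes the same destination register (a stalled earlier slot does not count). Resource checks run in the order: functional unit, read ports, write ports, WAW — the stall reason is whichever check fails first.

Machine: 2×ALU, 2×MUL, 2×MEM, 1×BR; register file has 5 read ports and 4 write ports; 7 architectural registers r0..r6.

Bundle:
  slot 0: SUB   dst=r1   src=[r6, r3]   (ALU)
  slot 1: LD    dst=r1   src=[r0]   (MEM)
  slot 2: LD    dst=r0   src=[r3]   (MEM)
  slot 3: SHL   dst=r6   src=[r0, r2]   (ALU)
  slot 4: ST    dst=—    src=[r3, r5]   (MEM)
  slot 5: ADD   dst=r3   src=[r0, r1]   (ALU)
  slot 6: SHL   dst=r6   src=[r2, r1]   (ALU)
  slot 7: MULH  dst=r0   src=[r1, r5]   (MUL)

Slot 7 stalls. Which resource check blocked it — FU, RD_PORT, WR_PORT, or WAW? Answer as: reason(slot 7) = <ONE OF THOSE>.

reason(slot 7) = RD_PORT

[0] ALU needs rd=2 wr=1: ok; after: ALU=1 MUL=2 MEM=2 BR=1, R=3, W=3
[1] MEM needs rd=1 wr=1: WAW; after: ALU=1 MUL=2 MEM=2 BR=1, R=3, W=3
[2] MEM needs rd=1 wr=1: ok; after: ALU=1 MUL=2 MEM=1 BR=1, R=2, W=2
[3] ALU needs rd=2 wr=1: ok; after: ALU=0 MUL=2 MEM=1 BR=1, R=0, W=1
[4] MEM needs rd=2 wr=0: RD_PORT; after: ALU=0 MUL=2 MEM=1 BR=1, R=0, W=1
[5] ALU needs rd=2 wr=1: FU; after: ALU=0 MUL=2 MEM=1 BR=1, R=0, W=1
[6] ALU needs rd=2 wr=1: FU; after: ALU=0 MUL=2 MEM=1 BR=1, R=0, W=1
[7] MUL needs rd=2 wr=1: RD_PORT; after: ALU=0 MUL=2 MEM=1 BR=1, R=0, W=1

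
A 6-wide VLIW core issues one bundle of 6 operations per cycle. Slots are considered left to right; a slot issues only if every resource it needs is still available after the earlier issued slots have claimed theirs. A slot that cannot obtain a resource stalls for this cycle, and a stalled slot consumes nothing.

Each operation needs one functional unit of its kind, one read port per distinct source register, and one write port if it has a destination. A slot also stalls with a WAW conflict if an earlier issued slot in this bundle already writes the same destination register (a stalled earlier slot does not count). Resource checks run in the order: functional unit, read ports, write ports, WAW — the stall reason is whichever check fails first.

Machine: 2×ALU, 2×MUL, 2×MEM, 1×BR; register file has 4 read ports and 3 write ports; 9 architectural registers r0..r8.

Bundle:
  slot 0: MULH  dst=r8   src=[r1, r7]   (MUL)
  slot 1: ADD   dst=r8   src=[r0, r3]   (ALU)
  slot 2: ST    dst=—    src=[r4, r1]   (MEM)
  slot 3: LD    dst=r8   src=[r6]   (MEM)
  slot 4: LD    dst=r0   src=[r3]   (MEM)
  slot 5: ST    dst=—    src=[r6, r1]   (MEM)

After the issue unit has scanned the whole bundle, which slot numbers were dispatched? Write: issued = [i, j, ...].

#0 MUL src=r1,r7 dispatched  <A:2 Mu:1 Ld:2 B:1 rd:2 wr:2>
#1 ALU src=r0,r3 held:WAW  <A:2 Mu:1 Ld:2 B:1 rd:2 wr:2>
#2 MEM src=r4,r1 dispatched  <A:2 Mu:1 Ld:1 B:1 rd:0 wr:2>
#3 MEM src=r6 held:RD_PORT  <A:2 Mu:1 Ld:1 B:1 rd:0 wr:2>
#4 MEM src=r3 held:RD_PORT  <A:2 Mu:1 Ld:1 B:1 rd:0 wr:2>
#5 MEM src=r6,r1 held:RD_PORT  <A:2 Mu:1 Ld:1 B:1 rd:0 wr:2>

issued = [0, 2]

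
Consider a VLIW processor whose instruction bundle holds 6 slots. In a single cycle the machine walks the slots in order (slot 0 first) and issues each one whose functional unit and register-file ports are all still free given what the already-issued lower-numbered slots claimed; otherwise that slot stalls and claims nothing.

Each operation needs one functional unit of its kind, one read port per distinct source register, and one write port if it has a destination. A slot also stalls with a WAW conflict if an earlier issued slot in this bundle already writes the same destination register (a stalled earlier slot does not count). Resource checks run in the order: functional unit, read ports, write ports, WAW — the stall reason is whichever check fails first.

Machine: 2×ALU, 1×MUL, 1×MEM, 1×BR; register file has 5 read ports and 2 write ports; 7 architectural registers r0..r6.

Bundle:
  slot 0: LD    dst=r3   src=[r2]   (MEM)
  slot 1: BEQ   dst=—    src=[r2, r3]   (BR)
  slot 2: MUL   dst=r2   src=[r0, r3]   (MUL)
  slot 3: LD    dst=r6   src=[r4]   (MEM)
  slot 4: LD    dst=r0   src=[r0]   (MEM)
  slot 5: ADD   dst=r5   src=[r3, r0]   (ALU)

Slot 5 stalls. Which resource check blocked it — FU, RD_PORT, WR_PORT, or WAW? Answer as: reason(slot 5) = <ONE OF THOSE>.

reason(slot 5) = RD_PORT

#0 MEM src=r2 dispatched  <A:2 Mu:1 Ld:0 B:1 rd:4 wr:1>
#1 BR src=r2,r3 dispatched  <A:2 Mu:1 Ld:0 B:0 rd:2 wr:1>
#2 MUL src=r0,r3 dispatched  <A:2 Mu:0 Ld:0 B:0 rd:0 wr:0>
#3 MEM src=r4 held:FU  <A:2 Mu:0 Ld:0 B:0 rd:0 wr:0>
#4 MEM src=r0 held:FU  <A:2 Mu:0 Ld:0 B:0 rd:0 wr:0>
#5 ALU src=r3,r0 held:RD_PORT  <A:2 Mu:0 Ld:0 B:0 rd:0 wr:0>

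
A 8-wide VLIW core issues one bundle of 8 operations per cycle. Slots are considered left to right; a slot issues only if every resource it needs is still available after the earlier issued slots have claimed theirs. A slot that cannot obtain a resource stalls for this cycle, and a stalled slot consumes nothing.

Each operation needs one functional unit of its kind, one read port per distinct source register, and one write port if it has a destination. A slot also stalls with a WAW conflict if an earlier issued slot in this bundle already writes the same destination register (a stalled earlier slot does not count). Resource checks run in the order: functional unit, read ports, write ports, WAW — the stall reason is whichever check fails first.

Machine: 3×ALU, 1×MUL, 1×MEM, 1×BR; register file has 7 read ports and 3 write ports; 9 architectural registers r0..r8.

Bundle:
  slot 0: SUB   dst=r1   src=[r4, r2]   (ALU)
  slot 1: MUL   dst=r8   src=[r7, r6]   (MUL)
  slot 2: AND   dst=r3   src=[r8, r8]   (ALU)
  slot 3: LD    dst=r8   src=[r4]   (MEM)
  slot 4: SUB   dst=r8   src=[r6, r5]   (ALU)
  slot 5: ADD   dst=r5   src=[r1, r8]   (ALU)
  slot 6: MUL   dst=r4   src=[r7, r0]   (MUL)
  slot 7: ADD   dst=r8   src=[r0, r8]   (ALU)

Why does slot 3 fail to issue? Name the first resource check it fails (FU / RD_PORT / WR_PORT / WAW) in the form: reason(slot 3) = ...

reason(slot 3) = WR_PORT

(0) want 1×ALU +2rd +1wr — yes → AL2|MU1|ME1|BR1|rd5|wr2
(1) want 1×MUL +2rd +1wr — yes → AL2|MU0|ME1|BR1|rd3|wr1
(2) want 1×ALU +1rd +1wr — yes → AL1|MU0|ME1|BR1|rd2|wr0
(3) want 1×MEM +1rd +1wr — WR_PORT → AL1|MU0|ME1|BR1|rd2|wr0
(4) want 1×ALU +2rd +1wr — WR_PORT → AL1|MU0|ME1|BR1|rd2|wr0
(5) want 1×ALU +2rd +1wr — WR_PORT → AL1|MU0|ME1|BR1|rd2|wr0
(6) want 1×MUL +2rd +1wr — FU → AL1|MU0|ME1|BR1|rd2|wr0
(7) want 1×ALU +2rd +1wr — WR_PORT → AL1|MU0|ME1|BR1|rd2|wr0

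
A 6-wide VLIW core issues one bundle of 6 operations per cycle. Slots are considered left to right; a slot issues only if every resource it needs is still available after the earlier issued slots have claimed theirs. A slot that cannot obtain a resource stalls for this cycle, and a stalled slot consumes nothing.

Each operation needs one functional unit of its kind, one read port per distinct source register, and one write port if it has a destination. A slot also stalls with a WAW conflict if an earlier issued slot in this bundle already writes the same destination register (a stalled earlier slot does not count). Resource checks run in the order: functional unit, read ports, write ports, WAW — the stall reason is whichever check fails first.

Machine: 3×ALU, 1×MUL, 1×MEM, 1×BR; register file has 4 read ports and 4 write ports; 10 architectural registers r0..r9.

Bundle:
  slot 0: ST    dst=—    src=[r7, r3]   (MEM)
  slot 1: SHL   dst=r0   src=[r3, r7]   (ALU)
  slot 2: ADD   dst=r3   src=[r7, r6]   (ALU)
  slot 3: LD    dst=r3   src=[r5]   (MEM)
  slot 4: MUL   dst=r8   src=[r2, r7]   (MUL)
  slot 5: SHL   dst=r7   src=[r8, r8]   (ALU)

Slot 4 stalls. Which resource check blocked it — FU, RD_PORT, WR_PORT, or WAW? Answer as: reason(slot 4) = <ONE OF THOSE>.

[0] MEM needs rd=2 wr=0: ok; after: ALU=3 MUL=1 MEM=0 BR=1, R=2, W=4
[1] ALU needs rd=2 wr=1: ok; after: ALU=2 MUL=1 MEM=0 BR=1, R=0, W=3
[2] ALU needs rd=2 wr=1: RD_PORT; after: ALU=2 MUL=1 MEM=0 BR=1, R=0, W=3
[3] MEM needs rd=1 wr=1: FU; after: ALU=2 MUL=1 MEM=0 BR=1, R=0, W=3
[4] MUL needs rd=2 wr=1: RD_PORT; after: ALU=2 MUL=1 MEM=0 BR=1, R=0, W=3
[5] ALU needs rd=1 wr=1: RD_PORT; after: ALU=2 MUL=1 MEM=0 BR=1, R=0, W=3

reason(slot 4) = RD_PORT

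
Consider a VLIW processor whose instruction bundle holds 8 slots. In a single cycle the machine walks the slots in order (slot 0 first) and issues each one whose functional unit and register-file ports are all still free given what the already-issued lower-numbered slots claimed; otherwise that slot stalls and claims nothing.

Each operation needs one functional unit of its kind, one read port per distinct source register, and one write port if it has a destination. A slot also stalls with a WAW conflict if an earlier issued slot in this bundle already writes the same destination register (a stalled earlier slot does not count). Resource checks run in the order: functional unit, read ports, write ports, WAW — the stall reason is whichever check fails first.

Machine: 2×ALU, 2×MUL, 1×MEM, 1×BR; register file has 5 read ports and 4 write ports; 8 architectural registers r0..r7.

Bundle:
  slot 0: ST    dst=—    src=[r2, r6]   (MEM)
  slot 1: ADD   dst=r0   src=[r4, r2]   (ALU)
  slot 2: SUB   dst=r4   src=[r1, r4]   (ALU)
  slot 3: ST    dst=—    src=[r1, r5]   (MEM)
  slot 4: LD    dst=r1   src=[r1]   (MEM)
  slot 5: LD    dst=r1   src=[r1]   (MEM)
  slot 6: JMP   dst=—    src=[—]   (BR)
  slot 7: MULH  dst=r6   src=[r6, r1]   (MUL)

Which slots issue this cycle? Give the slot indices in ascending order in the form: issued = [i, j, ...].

issued = [0, 1, 6]

slot 0 (MEM): ISSUE — free A2,Mu2,Ld0,B1 rp3 wp4
slot 1 (ALU): ISSUE — free A1,Mu2,Ld0,B1 rp1 wp3
slot 2 (ALU): stall RD_PORT — free A1,Mu2,Ld0,B1 rp1 wp3
slot 3 (MEM): stall FU — free A1,Mu2,Ld0,B1 rp1 wp3
slot 4 (MEM): stall FU — free A1,Mu2,Ld0,B1 rp1 wp3
slot 5 (MEM): stall FU — free A1,Mu2,Ld0,B1 rp1 wp3
slot 6 (BR): ISSUE — free A1,Mu2,Ld0,B0 rp1 wp3
slot 7 (MUL): stall RD_PORT — free A1,Mu2,Ld0,B0 rp1 wp3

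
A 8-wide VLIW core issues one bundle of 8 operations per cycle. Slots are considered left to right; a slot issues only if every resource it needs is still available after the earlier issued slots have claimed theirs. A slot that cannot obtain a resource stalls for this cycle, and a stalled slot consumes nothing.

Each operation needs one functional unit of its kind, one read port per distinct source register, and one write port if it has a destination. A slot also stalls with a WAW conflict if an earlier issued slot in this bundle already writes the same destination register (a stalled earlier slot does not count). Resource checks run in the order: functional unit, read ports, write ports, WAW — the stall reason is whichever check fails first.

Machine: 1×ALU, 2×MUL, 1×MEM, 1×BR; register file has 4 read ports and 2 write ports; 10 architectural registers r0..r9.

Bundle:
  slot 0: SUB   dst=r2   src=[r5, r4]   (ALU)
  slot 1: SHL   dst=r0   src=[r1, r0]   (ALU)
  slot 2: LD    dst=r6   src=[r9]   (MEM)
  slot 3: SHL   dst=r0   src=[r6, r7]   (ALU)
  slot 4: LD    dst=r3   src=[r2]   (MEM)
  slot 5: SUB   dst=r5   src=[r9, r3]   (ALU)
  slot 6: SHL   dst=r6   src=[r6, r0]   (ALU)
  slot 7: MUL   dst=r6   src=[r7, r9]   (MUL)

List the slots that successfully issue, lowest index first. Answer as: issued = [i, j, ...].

issued = [0, 2]

  0. ALU→r2 ⇒ go  {0A/2Mu/1Ld/1B | 2r 1w}
  1. ALU→r0 ⇒ no(FU)  {0A/2Mu/1Ld/1B | 2r 1w}
  2. MEM→r6 ⇒ go  {0A/2Mu/0Ld/1B | 1r 0w}
  3. ALU→r0 ⇒ no(FU)  {0A/2Mu/0Ld/1B | 1r 0w}
  4. MEM→r3 ⇒ no(FU)  {0A/2Mu/0Ld/1B | 1r 0w}
  5. ALU→r5 ⇒ no(FU)  {0A/2Mu/0Ld/1B | 1r 0w}
  6. ALU→r6 ⇒ no(FU)  {0A/2Mu/0Ld/1B | 1r 0w}
  7. MUL→r6 ⇒ no(RD_PORT)  {0A/2Mu/0Ld/1B | 1r 0w}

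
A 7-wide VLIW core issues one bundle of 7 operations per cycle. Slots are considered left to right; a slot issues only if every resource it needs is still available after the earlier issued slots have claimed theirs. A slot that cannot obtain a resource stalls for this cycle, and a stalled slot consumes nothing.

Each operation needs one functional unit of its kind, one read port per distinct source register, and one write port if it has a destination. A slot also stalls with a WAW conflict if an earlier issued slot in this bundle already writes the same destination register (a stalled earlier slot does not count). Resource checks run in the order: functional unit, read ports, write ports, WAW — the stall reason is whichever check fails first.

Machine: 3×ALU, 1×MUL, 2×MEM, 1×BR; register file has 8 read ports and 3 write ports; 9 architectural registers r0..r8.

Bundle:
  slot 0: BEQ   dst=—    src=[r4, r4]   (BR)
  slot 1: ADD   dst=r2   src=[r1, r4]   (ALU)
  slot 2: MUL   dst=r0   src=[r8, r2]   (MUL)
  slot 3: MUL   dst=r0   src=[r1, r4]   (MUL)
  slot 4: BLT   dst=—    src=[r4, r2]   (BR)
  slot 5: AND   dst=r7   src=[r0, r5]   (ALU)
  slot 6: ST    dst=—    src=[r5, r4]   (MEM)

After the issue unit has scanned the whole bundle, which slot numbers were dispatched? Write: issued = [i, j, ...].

#0 BR src=r4,r4 dispatched  <A:3 Mu:1 Ld:2 B:0 rd:7 wr:3>
#1 ALU src=r1,r4 dispatched  <A:2 Mu:1 Ld:2 B:0 rd:5 wr:2>
#2 MUL src=r8,r2 dispatched  <A:2 Mu:0 Ld:2 B:0 rd:3 wr:1>
#3 MUL src=r1,r4 held:FU  <A:2 Mu:0 Ld:2 B:0 rd:3 wr:1>
#4 BR src=r4,r2 held:FU  <A:2 Mu:0 Ld:2 B:0 rd:3 wr:1>
#5 ALU src=r0,r5 dispatched  <A:1 Mu:0 Ld:2 B:0 rd:1 wr:0>
#6 MEM src=r5,r4 held:RD_PORT  <A:1 Mu:0 Ld:2 B:0 rd:1 wr:0>

issued = [0, 1, 2, 5]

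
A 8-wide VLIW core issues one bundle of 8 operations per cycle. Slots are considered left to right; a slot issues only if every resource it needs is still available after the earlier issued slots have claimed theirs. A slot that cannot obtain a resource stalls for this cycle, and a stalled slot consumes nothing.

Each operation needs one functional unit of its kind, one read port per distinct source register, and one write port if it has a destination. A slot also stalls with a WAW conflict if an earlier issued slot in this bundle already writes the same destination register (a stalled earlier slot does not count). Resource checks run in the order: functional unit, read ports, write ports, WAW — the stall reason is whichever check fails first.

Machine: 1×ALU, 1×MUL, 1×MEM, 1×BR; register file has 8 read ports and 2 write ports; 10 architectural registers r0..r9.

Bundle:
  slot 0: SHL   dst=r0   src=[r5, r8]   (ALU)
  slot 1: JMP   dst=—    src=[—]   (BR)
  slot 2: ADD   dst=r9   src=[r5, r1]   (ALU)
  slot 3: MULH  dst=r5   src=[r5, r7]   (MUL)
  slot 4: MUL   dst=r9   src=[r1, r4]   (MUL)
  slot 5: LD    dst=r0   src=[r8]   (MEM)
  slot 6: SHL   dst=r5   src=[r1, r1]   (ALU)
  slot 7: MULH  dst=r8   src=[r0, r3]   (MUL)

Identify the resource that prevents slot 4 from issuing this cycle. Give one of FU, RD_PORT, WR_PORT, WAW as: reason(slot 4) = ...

reason(slot 4) = FU

[0] ALU needs rd=2 wr=1: ok; after: ALU=0 MUL=1 MEM=1 BR=1, R=6, W=1
[1] BR needs rd=0 wr=0: ok; after: ALU=0 MUL=1 MEM=1 BR=0, R=6, W=1
[2] ALU needs rd=2 wr=1: FU; after: ALU=0 MUL=1 MEM=1 BR=0, R=6, W=1
[3] MUL needs rd=2 wr=1: ok; after: ALU=0 MUL=0 MEM=1 BR=0, R=4, W=0
[4] MUL needs rd=2 wr=1: FU; after: ALU=0 MUL=0 MEM=1 BR=0, R=4, W=0
[5] MEM needs rd=1 wr=1: WR_PORT; after: ALU=0 MUL=0 MEM=1 BR=0, R=4, W=0
[6] ALU needs rd=1 wr=1: FU; after: ALU=0 MUL=0 MEM=1 BR=0, R=4, W=0
[7] MUL needs rd=2 wr=1: FU; after: ALU=0 MUL=0 MEM=1 BR=0, R=4, W=0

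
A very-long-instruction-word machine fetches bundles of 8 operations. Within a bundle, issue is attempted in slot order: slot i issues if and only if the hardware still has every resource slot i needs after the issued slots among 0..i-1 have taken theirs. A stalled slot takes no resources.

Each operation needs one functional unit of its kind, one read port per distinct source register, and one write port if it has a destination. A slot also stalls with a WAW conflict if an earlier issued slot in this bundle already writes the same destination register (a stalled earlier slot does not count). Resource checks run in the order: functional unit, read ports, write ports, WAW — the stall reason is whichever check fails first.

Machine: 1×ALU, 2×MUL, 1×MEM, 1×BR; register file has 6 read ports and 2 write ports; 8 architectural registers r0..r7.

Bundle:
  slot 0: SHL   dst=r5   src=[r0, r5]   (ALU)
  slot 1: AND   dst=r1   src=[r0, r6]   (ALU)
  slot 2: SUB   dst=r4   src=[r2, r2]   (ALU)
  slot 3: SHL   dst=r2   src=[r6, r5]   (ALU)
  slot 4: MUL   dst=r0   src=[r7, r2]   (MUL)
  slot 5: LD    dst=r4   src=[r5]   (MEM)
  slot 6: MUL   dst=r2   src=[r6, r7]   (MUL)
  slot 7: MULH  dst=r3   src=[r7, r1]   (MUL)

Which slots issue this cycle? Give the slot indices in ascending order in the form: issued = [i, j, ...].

  0. ALU→r5 ⇒ go  {0A/2Mu/1Ld/1B | 4r 1w}
  1. ALU→r1 ⇒ no(FU)  {0A/2Mu/1Ld/1B | 4r 1w}
  2. ALU→r4 ⇒ no(FU)  {0A/2Mu/1Ld/1B | 4r 1w}
  3. ALU→r2 ⇒ no(FU)  {0A/2Mu/1Ld/1B | 4r 1w}
  4. MUL→r0 ⇒ go  {0A/1Mu/1Ld/1B | 2r 0w}
  5. MEM→r4 ⇒ no(WR_PORT)  {0A/1Mu/1Ld/1B | 2r 0w}
  6. MUL→r2 ⇒ no(WR_PORT)  {0A/1Mu/1Ld/1B | 2r 0w}
  7. MUL→r3 ⇒ no(WR_PORT)  {0A/1Mu/1Ld/1B | 2r 0w}

issued = [0, 4]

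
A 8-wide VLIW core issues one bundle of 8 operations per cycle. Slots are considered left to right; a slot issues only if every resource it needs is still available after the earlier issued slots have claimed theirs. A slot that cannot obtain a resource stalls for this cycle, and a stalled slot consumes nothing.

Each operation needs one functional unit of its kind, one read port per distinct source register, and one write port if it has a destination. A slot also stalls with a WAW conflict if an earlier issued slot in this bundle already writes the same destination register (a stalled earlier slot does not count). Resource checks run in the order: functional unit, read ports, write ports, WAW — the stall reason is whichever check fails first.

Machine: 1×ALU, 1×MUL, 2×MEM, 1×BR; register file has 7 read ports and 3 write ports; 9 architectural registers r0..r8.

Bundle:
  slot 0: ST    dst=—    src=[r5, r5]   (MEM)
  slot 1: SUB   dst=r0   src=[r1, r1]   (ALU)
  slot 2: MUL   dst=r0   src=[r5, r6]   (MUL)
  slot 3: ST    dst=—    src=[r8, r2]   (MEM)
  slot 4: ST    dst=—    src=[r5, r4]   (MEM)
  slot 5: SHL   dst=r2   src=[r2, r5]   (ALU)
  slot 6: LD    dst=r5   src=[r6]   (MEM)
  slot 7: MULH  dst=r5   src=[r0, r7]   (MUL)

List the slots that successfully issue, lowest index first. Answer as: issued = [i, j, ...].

[0] MEM needs rd=1 wr=0: ok; after: ALU=1 MUL=1 MEM=1 BR=1, R=6, W=3
[1] ALU needs rd=1 wr=1: ok; after: ALU=0 MUL=1 MEM=1 BR=1, R=5, W=2
[2] MUL needs rd=2 wr=1: WAW; after: ALU=0 MUL=1 MEM=1 BR=1, R=5, W=2
[3] MEM needs rd=2 wr=0: ok; after: ALU=0 MUL=1 MEM=0 BR=1, R=3, W=2
[4] MEM needs rd=2 wr=0: FU; after: ALU=0 MUL=1 MEM=0 BR=1, R=3, W=2
[5] ALU needs rd=2 wr=1: FU; after: ALU=0 MUL=1 MEM=0 BR=1, R=3, W=2
[6] MEM needs rd=1 wr=1: FU; after: ALU=0 MUL=1 MEM=0 BR=1, R=3, W=2
[7] MUL needs rd=2 wr=1: ok; after: ALU=0 MUL=0 MEM=0 BR=1, R=1, W=1

issued = [0, 1, 3, 7]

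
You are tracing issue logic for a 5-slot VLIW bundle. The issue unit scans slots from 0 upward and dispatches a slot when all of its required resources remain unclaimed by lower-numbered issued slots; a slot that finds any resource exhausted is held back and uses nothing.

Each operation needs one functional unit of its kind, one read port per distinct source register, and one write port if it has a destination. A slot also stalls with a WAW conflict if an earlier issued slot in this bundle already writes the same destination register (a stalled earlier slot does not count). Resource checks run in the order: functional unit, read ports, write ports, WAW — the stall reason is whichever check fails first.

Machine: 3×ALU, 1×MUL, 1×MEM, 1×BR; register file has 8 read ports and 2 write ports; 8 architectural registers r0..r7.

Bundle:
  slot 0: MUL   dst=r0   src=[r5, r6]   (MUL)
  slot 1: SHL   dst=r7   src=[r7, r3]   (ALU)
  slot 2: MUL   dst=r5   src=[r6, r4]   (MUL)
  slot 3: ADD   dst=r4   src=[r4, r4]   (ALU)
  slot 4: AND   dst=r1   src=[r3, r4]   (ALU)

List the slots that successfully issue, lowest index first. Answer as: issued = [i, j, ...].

[0] MUL needs rd=2 wr=1: ok; after: ALU=3 MUL=0 MEM=1 BR=1, R=6, W=1
[1] ALU needs rd=2 wr=1: ok; after: ALU=2 MUL=0 MEM=1 BR=1, R=4, W=0
[2] MUL needs rd=2 wr=1: FU; after: ALU=2 MUL=0 MEM=1 BR=1, R=4, W=0
[3] ALU needs rd=1 wr=1: WR_PORT; after: ALU=2 MUL=0 MEM=1 BR=1, R=4, W=0
[4] ALU needs rd=2 wr=1: WR_PORT; after: ALU=2 MUL=0 MEM=1 BR=1, R=4, W=0

issued = [0, 1]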